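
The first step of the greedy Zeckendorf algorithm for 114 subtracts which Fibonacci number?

89

89 ≤ 114 < 144, so the largest Fibonacci number not exceeding 114 is 89.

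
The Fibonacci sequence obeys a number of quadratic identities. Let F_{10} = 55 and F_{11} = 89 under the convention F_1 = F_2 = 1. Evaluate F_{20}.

6765

By the doubling identity F_{2k} = F_k(2F_{k+1} − F_k): F_{20} = 55·(2·89 − 55) = 55·123 = 6765.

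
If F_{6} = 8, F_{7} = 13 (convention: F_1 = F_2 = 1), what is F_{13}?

233

By the addition formula F_{m+n} = F_m F_{n+1} + F_{m−1} F_n with m=7, n=6: F_{13} = 13·13 + 8·8 = 169 + 64 = 233.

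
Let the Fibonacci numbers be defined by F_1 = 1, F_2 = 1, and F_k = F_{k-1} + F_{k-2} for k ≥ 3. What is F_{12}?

Iterating the recurrence up to F_{6} = 8 and F_{5} = 5:
F_{7} = F_{6} + F_{5} = 8 + 5 = 13
F_{8} = F_{7} + F_{6} = 13 + 8 = 21
F_{9} = F_{8} + F_{7} = 21 + 13 = 34
F_{10} = F_{9} + F_{8} = 34 + 21 = 55
F_{11} = F_{10} + F_{9} = 55 + 34 = 89
F_{12} = F_{11} + F_{10} = 89 + 55 = 144

144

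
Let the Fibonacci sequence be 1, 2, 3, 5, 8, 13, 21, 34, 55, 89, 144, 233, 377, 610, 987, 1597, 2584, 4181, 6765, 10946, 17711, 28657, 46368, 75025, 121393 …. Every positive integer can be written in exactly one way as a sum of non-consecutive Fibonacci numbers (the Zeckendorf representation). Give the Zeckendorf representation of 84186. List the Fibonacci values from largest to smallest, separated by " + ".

Greedily peel off the largest Fibonacci term at each step:
largest Fibonacci ≤ 84186 is 75025; 84186 − 75025 = 9161
largest Fibonacci ≤ 9161 is 6765; 9161 − 6765 = 2396
largest Fibonacci ≤ 2396 is 1597; 2396 − 1597 = 799
largest Fibonacci ≤ 799 is 610; 799 − 610 = 189
largest Fibonacci ≤ 189 is 144; 189 − 144 = 45
largest Fibonacci ≤ 45 is 34; 45 − 34 = 11
largest Fibonacci ≤ 11 is 8; 11 − 8 = 3
largest Fibonacci ≤ 3 is 3; 3 − 3 = 0
So 84186 = 75025 + 6765 + 1597 + 610 + 144 + 34 + 8 + 3, with no two terms consecutive in the sequence.

75025 + 6765 + 1597 + 610 + 144 + 34 + 8 + 3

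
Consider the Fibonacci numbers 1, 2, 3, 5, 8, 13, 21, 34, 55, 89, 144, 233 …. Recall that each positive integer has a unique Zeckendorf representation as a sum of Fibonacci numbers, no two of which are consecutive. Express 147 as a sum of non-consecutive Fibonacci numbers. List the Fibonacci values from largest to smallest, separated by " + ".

Greedy algorithm:
147: greatest Fibonacci not exceeding it is 144, leaving 3
3: greatest Fibonacci not exceeding it is 3, leaving 0
So 147 = 144 + 3, with no two terms consecutive in the sequence.

144 + 3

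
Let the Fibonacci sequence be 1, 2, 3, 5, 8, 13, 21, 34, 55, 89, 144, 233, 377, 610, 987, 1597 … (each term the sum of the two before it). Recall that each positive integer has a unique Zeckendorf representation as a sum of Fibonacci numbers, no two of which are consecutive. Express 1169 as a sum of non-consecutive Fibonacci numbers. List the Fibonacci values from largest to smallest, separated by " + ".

987 + 144 + 34 + 3 + 1

Greedily peel off the largest Fibonacci term at each step:
largest Fibonacci ≤ 1169 is 987; 1169 − 987 = 182
largest Fibonacci ≤ 182 is 144; 182 − 144 = 38
largest Fibonacci ≤ 38 is 34; 38 − 34 = 4
largest Fibonacci ≤ 4 is 3; 4 − 3 = 1
largest Fibonacci ≤ 1 is 1; 1 − 1 = 0
So 1169 = 987 + 144 + 34 + 3 + 1, with no two terms consecutive in the sequence.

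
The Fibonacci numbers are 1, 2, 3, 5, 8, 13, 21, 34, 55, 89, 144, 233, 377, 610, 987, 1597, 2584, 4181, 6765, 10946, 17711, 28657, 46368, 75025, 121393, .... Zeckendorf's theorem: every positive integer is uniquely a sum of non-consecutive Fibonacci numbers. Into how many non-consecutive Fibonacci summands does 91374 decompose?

Greedy algorithm:
91374: greatest Fibonacci not exceeding it is 75025, leaving 16349
16349: greatest Fibonacci not exceeding it is 10946, leaving 5403
5403: greatest Fibonacci not exceeding it is 4181, leaving 1222
1222: greatest Fibonacci not exceeding it is 987, leaving 235
235: greatest Fibonacci not exceeding it is 233, leaving 2
2: greatest Fibonacci not exceeding it is 2, leaving 0
91374 = 75025 + 10946 + 4181 + 987 + 233 + 2, which has 6 terms.

6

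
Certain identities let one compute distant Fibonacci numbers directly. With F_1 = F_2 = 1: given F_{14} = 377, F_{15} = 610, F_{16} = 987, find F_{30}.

832040

By the addition formula F_{m+n} = F_m F_{n+1} + F_{m−1} F_n with m=15, n=15: F_{30} = 610·987 + 377·610 = 602070 + 229970 = 832040.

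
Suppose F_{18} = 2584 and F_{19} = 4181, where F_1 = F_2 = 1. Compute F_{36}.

By the doubling identity F_{2k} = F_k(2F_{k+1} − F_k): F_{36} = 2584·(2·4181 − 2584) = 2584·5778 = 14930352.

14930352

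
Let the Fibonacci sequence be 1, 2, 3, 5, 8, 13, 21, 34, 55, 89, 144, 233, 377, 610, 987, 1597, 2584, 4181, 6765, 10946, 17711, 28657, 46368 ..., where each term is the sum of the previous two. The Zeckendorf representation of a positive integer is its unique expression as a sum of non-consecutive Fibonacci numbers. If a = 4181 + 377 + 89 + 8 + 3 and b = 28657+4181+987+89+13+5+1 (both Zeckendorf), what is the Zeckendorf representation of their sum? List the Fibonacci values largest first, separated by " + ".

The two numbers are 4658 and 33933, so their sum is 38591.
Greedily peel off the largest Fibonacci term at each step:
38591: greatest Fibonacci not exceeding it is 28657, leaving 9934
9934: greatest Fibonacci not exceeding it is 6765, leaving 3169
3169: greatest Fibonacci not exceeding it is 2584, leaving 585
585: greatest Fibonacci not exceeding it is 377, leaving 208
208: greatest Fibonacci not exceeding it is 144, leaving 64
64: greatest Fibonacci not exceeding it is 55, leaving 9
9: greatest Fibonacci not exceeding it is 8, leaving 1
1: greatest Fibonacci not exceeding it is 1, leaving 0

28657 + 6765 + 2584 + 377 + 144 + 55 + 8 + 1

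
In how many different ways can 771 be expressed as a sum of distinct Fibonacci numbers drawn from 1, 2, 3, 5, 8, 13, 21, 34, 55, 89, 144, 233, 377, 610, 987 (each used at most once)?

12

Starting from the Zeckendorf form and repeatedly splitting a term F_k into F_{k−1} + F_{k−2} (when neither is already used) reaches every representation.
771 = 610+144+13+3+1 = 610+144+8+5+3+1 = 610+89+55+13+3+1 = 377+233+144+13+3+1 = 610+89+55+8+5+3+1 = … (7 more), for 12 in all.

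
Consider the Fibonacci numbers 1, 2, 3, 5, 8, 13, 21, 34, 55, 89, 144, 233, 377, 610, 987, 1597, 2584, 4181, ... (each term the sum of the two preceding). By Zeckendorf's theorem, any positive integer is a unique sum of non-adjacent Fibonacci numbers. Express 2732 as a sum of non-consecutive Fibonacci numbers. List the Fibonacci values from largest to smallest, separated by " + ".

2584 + 144 + 3 + 1

2732: greatest Fibonacci not exceeding it is 2584, leaving 148
148: greatest Fibonacci not exceeding it is 144, leaving 4
4: greatest Fibonacci not exceeding it is 3, leaving 1
1: greatest Fibonacci not exceeding it is 1, leaving 0
So 2732 = 2584 + 144 + 3 + 1, with no two terms consecutive in the sequence.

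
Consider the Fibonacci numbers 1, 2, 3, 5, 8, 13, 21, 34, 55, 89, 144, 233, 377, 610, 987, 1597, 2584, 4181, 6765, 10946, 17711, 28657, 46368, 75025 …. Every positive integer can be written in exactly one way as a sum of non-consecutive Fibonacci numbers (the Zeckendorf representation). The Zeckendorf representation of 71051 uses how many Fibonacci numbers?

6

71051: greatest Fibonacci not exceeding it is 46368, leaving 24683
24683: greatest Fibonacci not exceeding it is 17711, leaving 6972
6972: greatest Fibonacci not exceeding it is 6765, leaving 207
207: greatest Fibonacci not exceeding it is 144, leaving 63
63: greatest Fibonacci not exceeding it is 55, leaving 8
8: greatest Fibonacci not exceeding it is 8, leaving 0
71051 = 46368 + 17711 + 6765 + 144 + 55 + 8, which has 6 terms.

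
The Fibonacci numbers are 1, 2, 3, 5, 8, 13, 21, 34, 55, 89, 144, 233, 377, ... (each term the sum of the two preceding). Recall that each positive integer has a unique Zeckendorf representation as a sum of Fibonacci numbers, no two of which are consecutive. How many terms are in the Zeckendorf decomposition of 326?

4

Greedy algorithm:
326: greatest Fibonacci not exceeding it is 233, leaving 93
93: greatest Fibonacci not exceeding it is 89, leaving 4
4: greatest Fibonacci not exceeding it is 3, leaving 1
1: greatest Fibonacci not exceeding it is 1, leaving 0
326 = 233 + 89 + 3 + 1, which has 4 terms.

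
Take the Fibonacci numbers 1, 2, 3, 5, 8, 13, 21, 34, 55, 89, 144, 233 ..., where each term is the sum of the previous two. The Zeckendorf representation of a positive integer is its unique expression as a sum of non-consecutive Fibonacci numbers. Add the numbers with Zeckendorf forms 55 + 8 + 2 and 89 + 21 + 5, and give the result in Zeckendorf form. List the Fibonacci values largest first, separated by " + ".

144 + 34 + 2

The two numbers are 65 and 115, so their sum is 180.
Greedy algorithm:
180: greatest Fibonacci not exceeding it is 144, leaving 36
36: greatest Fibonacci not exceeding it is 34, leaving 2
2: greatest Fibonacci not exceeding it is 2, leaving 0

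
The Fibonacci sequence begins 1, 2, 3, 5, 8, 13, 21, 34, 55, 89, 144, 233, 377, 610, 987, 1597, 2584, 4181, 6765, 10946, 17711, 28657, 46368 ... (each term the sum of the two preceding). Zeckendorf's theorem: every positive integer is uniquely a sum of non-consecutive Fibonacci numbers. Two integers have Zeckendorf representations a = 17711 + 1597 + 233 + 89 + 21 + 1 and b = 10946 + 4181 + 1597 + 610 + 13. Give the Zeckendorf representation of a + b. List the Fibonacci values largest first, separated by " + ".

The two numbers are 19652 and 17347, so their sum is 36999.
take 28657 (≤ 36999); 36999 − 28657 = 8342
take 6765 (≤ 8342); 8342 − 6765 = 1577
take 987 (≤ 1577); 1577 − 987 = 590
take 377 (≤ 590); 590 − 377 = 213
take 144 (≤ 213); 213 − 144 = 69
take 55 (≤ 69); 69 − 55 = 14
take 13 (≤ 14); 14 − 13 = 1
take 1 (≤ 1); 1 − 1 = 0

28657 + 6765 + 987 + 377 + 144 + 55 + 13 + 1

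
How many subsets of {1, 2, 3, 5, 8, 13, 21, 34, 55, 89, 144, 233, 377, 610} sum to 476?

12

476 = 377+89+8+2 = 377+89+5+3+2 = 377+55+34+8+2 = … (9 more), for 12 in all.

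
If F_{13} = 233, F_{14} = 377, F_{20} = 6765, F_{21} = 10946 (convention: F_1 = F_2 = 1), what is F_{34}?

By the addition formula F_{m+n} = F_m F_{n+1} + F_{m−1} F_n with m=14, n=20: F_{34} = 377·10946 + 233·6765 = 4126642 + 1576245 = 5702887.

5702887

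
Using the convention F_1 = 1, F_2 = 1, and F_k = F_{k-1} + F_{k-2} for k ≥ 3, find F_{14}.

377

Iterating the recurrence up to F_{8} = 21 and F_{7} = 13:
F_{9} = F_{8} + F_{7} = 21 + 13 = 34
F_{10} = F_{9} + F_{8} = 34 + 21 = 55
F_{11} = F_{10} + F_{9} = 55 + 34 = 89
F_{12} = F_{11} + F_{10} = 89 + 55 = 144
F_{13} = F_{12} + F_{11} = 144 + 89 = 233
F_{14} = F_{13} + F_{12} = 233 + 144 = 377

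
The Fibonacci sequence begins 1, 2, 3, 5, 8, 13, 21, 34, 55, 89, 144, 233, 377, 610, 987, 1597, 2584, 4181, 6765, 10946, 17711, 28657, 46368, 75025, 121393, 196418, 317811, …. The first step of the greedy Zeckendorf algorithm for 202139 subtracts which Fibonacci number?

196418

196418 ≤ 202139 < 317811, so the largest Fibonacci number not exceeding 202139 is 196418.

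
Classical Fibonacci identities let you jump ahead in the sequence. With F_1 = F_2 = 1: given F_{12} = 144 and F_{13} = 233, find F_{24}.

By the doubling identity F_{2k} = F_k(2F_{k+1} − F_k): F_{24} = 144·(2·233 − 144) = 144·322 = 46368.

46368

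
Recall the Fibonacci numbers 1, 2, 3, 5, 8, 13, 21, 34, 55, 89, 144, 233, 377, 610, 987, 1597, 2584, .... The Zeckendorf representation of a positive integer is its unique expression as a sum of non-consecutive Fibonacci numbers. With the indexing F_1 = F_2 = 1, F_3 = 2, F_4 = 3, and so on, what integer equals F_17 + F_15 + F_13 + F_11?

2529

F_17 + F_15 + F_13 + F_11 = 1597 + 610 + 233 + 89 = 2529.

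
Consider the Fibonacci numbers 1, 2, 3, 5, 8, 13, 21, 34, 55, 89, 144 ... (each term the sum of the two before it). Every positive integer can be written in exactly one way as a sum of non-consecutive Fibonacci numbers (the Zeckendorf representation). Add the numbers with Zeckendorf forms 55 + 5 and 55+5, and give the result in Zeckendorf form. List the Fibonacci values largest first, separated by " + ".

The two numbers are 60 and 60, so their sum is 120.
120 − 89 = 31
31 − 21 = 10
10 − 8 = 2
2 − 2 = 0

89 + 21 + 8 + 2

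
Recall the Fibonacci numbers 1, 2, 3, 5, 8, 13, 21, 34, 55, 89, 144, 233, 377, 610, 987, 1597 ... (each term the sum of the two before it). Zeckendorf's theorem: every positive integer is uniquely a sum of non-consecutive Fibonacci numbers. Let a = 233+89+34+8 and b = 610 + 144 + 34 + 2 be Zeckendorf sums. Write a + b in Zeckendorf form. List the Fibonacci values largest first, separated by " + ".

The two numbers are 364 and 790, so their sum is 1154.
largest Fibonacci ≤ 1154 is 987; 1154 − 987 = 167
largest Fibonacci ≤ 167 is 144; 167 − 144 = 23
largest Fibonacci ≤ 23 is 21; 23 − 21 = 2
largest Fibonacci ≤ 2 is 2; 2 − 2 = 0

987 + 144 + 21 + 2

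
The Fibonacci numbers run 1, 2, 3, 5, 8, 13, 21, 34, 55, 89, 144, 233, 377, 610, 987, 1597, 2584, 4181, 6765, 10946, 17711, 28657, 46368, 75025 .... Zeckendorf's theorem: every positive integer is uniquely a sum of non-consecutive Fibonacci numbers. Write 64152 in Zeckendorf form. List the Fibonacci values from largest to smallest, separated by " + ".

46368 + 17711 + 55 + 13 + 5

Greedily peel off the largest Fibonacci term at each step:
subtract 46368 from 64152: 17784 remains
subtract 17711 from 17784: 73 remains
subtract 55 from 73: 18 remains
subtract 13 from 18: 5 remains
subtract 5 from 5: 0 remains
So 64152 = 46368 + 17711 + 55 + 13 + 5, with no two terms consecutive in the sequence.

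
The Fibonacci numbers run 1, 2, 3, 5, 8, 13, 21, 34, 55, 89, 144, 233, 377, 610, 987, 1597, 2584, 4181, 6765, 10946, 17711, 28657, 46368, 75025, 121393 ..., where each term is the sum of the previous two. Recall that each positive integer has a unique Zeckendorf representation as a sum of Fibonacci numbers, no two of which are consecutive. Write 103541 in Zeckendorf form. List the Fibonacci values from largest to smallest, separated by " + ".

Repeatedly subtract the largest Fibonacci number that fits:
take 75025 (≤ 103541); 103541 − 75025 = 28516
take 17711 (≤ 28516); 28516 − 17711 = 10805
take 6765 (≤ 10805); 10805 − 6765 = 4040
take 2584 (≤ 4040); 4040 − 2584 = 1456
take 987 (≤ 1456); 1456 − 987 = 469
take 377 (≤ 469); 469 − 377 = 92
take 89 (≤ 92); 92 − 89 = 3
take 3 (≤ 3); 3 − 3 = 0
So 103541 = 75025 + 17711 + 6765 + 2584 + 987 + 377 + 89 + 3, with no two terms consecutive in the sequence.

75025 + 17711 + 6765 + 2584 + 987 + 377 + 89 + 3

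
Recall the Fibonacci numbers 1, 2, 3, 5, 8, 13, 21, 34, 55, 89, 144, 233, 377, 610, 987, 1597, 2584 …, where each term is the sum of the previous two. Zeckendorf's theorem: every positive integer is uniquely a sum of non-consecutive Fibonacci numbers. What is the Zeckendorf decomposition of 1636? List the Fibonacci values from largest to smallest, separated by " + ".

1636 − 1597 = 39
39 − 34 = 5
5 − 5 = 0
So 1636 = 1597 + 34 + 5, with no two terms consecutive in the sequence.

1597 + 34 + 5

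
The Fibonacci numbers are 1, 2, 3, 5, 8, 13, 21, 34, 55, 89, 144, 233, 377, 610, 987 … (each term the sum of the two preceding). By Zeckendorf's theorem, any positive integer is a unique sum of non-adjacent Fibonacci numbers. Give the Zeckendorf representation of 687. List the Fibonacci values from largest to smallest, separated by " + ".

610 + 55 + 21 + 1

610 ≤ 687 < 987, so take 610; remainder 77
55 ≤ 77 < 89, so take 55; remainder 22
21 ≤ 22 < 34, so take 21; remainder 1
1 ≤ 1 < 2, so take 1; remainder 0
So 687 = 610 + 55 + 21 + 1, with no two terms consecutive in the sequence.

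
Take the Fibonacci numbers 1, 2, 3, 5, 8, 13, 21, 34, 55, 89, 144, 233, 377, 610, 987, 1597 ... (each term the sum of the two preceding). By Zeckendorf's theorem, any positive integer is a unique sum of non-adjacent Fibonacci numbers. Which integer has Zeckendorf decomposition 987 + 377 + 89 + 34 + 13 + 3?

987 + 377 + 89 + 34 + 13 + 3 = 1503.

1503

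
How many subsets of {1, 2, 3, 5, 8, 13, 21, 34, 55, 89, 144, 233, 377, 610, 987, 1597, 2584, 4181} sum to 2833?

Each representation comes from the Zeckendorf form by replacing some F_k with F_{k−1} + F_{k−2} where possible.
2833 = 2584+233+13+3 = 2584+233+13+2+1 = 2584+233+8+5+3 = … (39 more), for 42 in all.

42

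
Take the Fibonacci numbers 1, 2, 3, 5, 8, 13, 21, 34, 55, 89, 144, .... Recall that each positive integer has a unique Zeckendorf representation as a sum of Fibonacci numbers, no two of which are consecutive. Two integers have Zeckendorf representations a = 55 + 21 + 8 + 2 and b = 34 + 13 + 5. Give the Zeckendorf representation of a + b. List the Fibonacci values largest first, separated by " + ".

The two numbers are 86 and 52, so their sum is 138.
Greedily peel off the largest Fibonacci term at each step:
largest Fibonacci ≤ 138 is 89; 138 − 89 = 49
largest Fibonacci ≤ 49 is 34; 49 − 34 = 15
largest Fibonacci ≤ 15 is 13; 15 − 13 = 2
largest Fibonacci ≤ 2 is 2; 2 − 2 = 0

89 + 34 + 13 + 2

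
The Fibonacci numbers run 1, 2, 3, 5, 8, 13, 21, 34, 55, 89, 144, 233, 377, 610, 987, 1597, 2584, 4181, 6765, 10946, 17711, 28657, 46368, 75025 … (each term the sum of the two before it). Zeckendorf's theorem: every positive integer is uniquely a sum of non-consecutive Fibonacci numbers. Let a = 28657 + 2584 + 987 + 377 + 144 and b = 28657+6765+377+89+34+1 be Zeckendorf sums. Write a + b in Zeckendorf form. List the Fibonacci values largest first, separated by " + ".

46368 + 17711 + 4181 + 377 + 34 + 1

The two numbers are 32749 and 35923, so their sum is 68672.
68672 − 46368 = 22304
22304 − 17711 = 4593
4593 − 4181 = 412
412 − 377 = 35
35 − 34 = 1
1 − 1 = 0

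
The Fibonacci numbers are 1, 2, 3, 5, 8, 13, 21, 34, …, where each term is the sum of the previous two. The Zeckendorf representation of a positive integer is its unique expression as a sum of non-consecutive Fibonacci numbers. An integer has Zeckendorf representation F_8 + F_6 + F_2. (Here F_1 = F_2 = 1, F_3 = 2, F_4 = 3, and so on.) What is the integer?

30

F_8 + F_6 + F_2 = 21 + 8 + 1 = 30.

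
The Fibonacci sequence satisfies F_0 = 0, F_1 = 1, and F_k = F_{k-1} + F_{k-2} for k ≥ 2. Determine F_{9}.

Iterating the recurrence up to F_{2} = 1 and F_{1} = 1:
F_{3} = F_{2} + F_{1} = 1 + 1 = 2
F_{4} = F_{3} + F_{2} = 2 + 1 = 3
F_{5} = F_{4} + F_{3} = 3 + 2 = 5
F_{6} = F_{5} + F_{4} = 5 + 3 = 8
F_{7} = F_{6} + F_{5} = 8 + 5 = 13
F_{8} = F_{7} + F_{6} = 13 + 8 = 21
F_{9} = F_{8} + F_{7} = 21 + 13 = 34

34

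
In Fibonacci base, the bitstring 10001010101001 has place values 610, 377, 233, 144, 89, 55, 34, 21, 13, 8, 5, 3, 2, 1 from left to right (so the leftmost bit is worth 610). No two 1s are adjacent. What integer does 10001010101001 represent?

752

Summing the place values of the 1 bits: 610 + 89 + 34 + 13 + 5 + 1 = 752.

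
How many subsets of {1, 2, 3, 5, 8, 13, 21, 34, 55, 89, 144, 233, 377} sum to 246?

11

Each representation comes from the Zeckendorf form by replacing some F_k with F_{k−1} + F_{k−2} where possible.
246 = 233+13 = 233+8+5 = 144+89+13 = 233+8+3+2 = … (7 more), for 11 in all.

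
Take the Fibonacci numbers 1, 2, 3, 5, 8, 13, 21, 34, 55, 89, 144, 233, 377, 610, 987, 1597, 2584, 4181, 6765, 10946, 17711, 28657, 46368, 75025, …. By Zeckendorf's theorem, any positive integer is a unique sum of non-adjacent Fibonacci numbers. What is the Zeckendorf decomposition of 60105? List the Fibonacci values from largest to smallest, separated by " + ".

46368 ≤ 60105 < 75025, so take 46368; remainder 13737
10946 ≤ 13737 < 17711, so take 10946; remainder 2791
2584 ≤ 2791 < 4181, so take 2584; remainder 207
144 ≤ 207 < 233, so take 144; remainder 63
55 ≤ 63 < 89, so take 55; remainder 8
8 ≤ 8 < 13, so take 8; remainder 0
So 60105 = 46368 + 10946 + 2584 + 144 + 55 + 8, with no two terms consecutive in the sequence.

46368 + 10946 + 2584 + 144 + 55 + 8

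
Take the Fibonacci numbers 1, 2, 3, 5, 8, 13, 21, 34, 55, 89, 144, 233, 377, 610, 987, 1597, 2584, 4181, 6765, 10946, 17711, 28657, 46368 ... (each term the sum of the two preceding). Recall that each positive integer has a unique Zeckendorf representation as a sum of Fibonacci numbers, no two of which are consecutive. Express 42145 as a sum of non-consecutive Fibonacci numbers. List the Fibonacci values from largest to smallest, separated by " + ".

42145: greatest Fibonacci not exceeding it is 28657, leaving 13488
13488: greatest Fibonacci not exceeding it is 10946, leaving 2542
2542: greatest Fibonacci not exceeding it is 1597, leaving 945
945: greatest Fibonacci not exceeding it is 610, leaving 335
335: greatest Fibonacci not exceeding it is 233, leaving 102
102: greatest Fibonacci not exceeding it is 89, leaving 13
13: greatest Fibonacci not exceeding it is 13, leaving 0
So 42145 = 28657 + 10946 + 1597 + 610 + 233 + 89 + 13, with no two terms consecutive in the sequence.

28657 + 10946 + 1597 + 610 + 233 + 89 + 13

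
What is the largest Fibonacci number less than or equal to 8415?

6765

6765 ≤ 8415 < 10946, so the largest Fibonacci number not exceeding 8415 is 6765.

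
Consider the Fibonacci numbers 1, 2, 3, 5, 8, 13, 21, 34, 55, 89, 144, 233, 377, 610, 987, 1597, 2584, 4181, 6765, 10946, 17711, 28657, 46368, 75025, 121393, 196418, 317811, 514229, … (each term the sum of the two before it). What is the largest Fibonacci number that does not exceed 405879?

317811

317811 ≤ 405879 < 514229, so the largest Fibonacci number not exceeding 405879 is 317811.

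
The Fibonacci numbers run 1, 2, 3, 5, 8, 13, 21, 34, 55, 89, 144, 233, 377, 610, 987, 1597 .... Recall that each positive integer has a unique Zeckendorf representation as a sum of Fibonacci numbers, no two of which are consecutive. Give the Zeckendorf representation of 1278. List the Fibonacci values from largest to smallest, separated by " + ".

Repeatedly subtract the largest Fibonacci number that fits:
1278: greatest Fibonacci not exceeding it is 987, leaving 291
291: greatest Fibonacci not exceeding it is 233, leaving 58
58: greatest Fibonacci not exceeding it is 55, leaving 3
3: greatest Fibonacci not exceeding it is 3, leaving 0
So 1278 = 987 + 233 + 55 + 3, with no two terms consecutive in the sequence.

987 + 233 + 55 + 3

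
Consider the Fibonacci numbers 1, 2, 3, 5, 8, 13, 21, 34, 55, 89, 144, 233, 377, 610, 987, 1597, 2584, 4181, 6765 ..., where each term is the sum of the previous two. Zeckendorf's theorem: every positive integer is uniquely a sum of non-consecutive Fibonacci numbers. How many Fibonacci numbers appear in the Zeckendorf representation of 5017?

7

Repeatedly subtract the largest Fibonacci number that fits:
5017 − 4181 = 836
836 − 610 = 226
226 − 144 = 82
82 − 55 = 27
27 − 21 = 6
6 − 5 = 1
1 − 1 = 0
5017 = 4181 + 610 + 144 + 55 + 21 + 5 + 1, which has 7 terms.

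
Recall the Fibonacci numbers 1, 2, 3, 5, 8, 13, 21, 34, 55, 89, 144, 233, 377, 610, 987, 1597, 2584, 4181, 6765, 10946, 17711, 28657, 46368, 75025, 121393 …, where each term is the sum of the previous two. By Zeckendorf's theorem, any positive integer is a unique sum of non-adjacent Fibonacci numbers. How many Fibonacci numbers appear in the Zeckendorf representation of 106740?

6

Repeatedly subtract the largest Fibonacci number that fits:
take 75025 (≤ 106740); 106740 − 75025 = 31715
take 28657 (≤ 31715); 31715 − 28657 = 3058
take 2584 (≤ 3058); 3058 − 2584 = 474
take 377 (≤ 474); 474 − 377 = 97
take 89 (≤ 97); 97 − 89 = 8
take 8 (≤ 8); 8 − 8 = 0
106740 = 75025 + 28657 + 2584 + 377 + 89 + 8, which has 6 terms.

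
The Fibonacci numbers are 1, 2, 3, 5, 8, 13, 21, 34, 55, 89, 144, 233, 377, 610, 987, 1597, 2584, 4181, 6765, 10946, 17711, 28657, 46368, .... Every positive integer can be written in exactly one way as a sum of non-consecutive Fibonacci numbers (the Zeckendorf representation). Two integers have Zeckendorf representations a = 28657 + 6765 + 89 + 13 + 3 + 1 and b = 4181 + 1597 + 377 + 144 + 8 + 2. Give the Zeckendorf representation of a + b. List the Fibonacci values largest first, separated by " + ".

28657 + 10946 + 1597 + 610 + 21 + 5 + 1

The two numbers are 35528 and 6309, so their sum is 41837.
Repeatedly subtract the largest Fibonacci number that fits:
41837: greatest Fibonacci not exceeding it is 28657, leaving 13180
13180: greatest Fibonacci not exceeding it is 10946, leaving 2234
2234: greatest Fibonacci not exceeding it is 1597, leaving 637
637: greatest Fibonacci not exceeding it is 610, leaving 27
27: greatest Fibonacci not exceeding it is 21, leaving 6
6: greatest Fibonacci not exceeding it is 5, leaving 1
1: greatest Fibonacci not exceeding it is 1, leaving 0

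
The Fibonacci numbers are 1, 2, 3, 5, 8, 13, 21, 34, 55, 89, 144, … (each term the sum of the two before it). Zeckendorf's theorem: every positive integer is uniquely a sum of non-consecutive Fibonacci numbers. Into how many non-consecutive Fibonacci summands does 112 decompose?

3

89 ≤ 112 < 144, so take 89; remainder 23
21 ≤ 23 < 34, so take 21; remainder 2
2 ≤ 2 < 3, so take 2; remainder 0
112 = 89 + 21 + 2, which has 3 terms.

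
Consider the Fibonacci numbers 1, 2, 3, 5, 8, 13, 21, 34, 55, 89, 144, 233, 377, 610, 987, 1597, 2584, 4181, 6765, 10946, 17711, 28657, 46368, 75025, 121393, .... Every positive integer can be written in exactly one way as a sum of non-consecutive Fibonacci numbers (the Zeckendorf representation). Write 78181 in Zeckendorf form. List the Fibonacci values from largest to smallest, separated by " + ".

78181: greatest Fibonacci not exceeding it is 75025, leaving 3156
3156: greatest Fibonacci not exceeding it is 2584, leaving 572
572: greatest Fibonacci not exceeding it is 377, leaving 195
195: greatest Fibonacci not exceeding it is 144, leaving 51
51: greatest Fibonacci not exceeding it is 34, leaving 17
17: greatest Fibonacci not exceeding it is 13, leaving 4
4: greatest Fibonacci not exceeding it is 3, leaving 1
1: greatest Fibonacci not exceeding it is 1, leaving 0
So 78181 = 75025 + 2584 + 377 + 144 + 34 + 13 + 3 + 1, with no two terms consecutive in the sequence.

75025 + 2584 + 377 + 144 + 34 + 13 + 3 + 1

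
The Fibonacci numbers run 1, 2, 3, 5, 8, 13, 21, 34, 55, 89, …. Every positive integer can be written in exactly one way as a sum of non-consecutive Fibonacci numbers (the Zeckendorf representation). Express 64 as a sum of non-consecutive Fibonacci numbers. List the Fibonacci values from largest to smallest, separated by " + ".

Greedy algorithm:
largest Fibonacci ≤ 64 is 55; 64 − 55 = 9
largest Fibonacci ≤ 9 is 8; 9 − 8 = 1
largest Fibonacci ≤ 1 is 1; 1 − 1 = 0
So 64 = 55 + 8 + 1, with no two terms consecutive in the sequence.

55 + 8 + 1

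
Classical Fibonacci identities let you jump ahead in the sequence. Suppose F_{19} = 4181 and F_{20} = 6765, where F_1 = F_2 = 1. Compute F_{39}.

By F_{2k+1} = F_k² + F_{k+1}²: F_{39} = 4181² + 6765² = 17480761 + 45765225 = 63245986.

63245986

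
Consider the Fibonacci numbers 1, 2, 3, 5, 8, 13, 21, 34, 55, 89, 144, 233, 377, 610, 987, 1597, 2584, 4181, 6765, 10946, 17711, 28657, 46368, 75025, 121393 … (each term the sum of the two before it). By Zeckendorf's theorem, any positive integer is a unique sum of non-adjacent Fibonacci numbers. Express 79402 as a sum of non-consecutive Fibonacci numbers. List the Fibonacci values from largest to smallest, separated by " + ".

Greedy algorithm:
largest Fibonacci ≤ 79402 is 75025; 79402 − 75025 = 4377
largest Fibonacci ≤ 4377 is 4181; 4377 − 4181 = 196
largest Fibonacci ≤ 196 is 144; 196 − 144 = 52
largest Fibonacci ≤ 52 is 34; 52 − 34 = 18
largest Fibonacci ≤ 18 is 13; 18 − 13 = 5
largest Fibonacci ≤ 5 is 5; 5 − 5 = 0
So 79402 = 75025 + 4181 + 144 + 34 + 13 + 5, with no two terms consecutive in the sequence.

75025 + 4181 + 144 + 34 + 13 + 5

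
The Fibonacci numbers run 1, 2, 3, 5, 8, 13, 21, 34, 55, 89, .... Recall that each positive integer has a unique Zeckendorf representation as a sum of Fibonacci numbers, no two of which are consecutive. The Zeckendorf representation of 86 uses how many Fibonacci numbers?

4

86: greatest Fibonacci not exceeding it is 55, leaving 31
31: greatest Fibonacci not exceeding it is 21, leaving 10
10: greatest Fibonacci not exceeding it is 8, leaving 2
2: greatest Fibonacci not exceeding it is 2, leaving 0
86 = 55 + 21 + 8 + 2, which has 4 terms.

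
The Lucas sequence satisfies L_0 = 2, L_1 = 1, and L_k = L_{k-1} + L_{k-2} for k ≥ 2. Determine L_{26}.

Iterating the recurrence up to L_{18} = 5778 and L_{17} = 3571:
L_{19} = L_{18} + L_{17} = 5778 + 3571 = 9349
L_{20} = L_{19} + L_{18} = 9349 + 5778 = 15127
L_{21} = L_{20} + L_{19} = 15127 + 9349 = 24476
L_{22} = L_{21} + L_{20} = 24476 + 15127 = 39603
L_{23} = L_{22} + L_{21} = 39603 + 24476 = 64079
L_{24} = L_{23} + L_{22} = 64079 + 39603 = 103682
L_{25} = L_{24} + L_{23} = 103682 + 64079 = 167761
L_{26} = L_{25} + L_{24} = 167761 + 103682 = 271443

271443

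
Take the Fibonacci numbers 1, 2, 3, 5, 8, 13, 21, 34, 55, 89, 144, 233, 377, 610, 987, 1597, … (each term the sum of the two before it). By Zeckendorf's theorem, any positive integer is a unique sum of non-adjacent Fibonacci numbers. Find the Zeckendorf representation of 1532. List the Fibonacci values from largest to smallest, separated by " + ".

987 + 377 + 144 + 21 + 3

Repeatedly subtract the largest Fibonacci number that fits:
largest Fibonacci ≤ 1532 is 987; 1532 − 987 = 545
largest Fibonacci ≤ 545 is 377; 545 − 377 = 168
largest Fibonacci ≤ 168 is 144; 168 − 144 = 24
largest Fibonacci ≤ 24 is 21; 24 − 21 = 3
largest Fibonacci ≤ 3 is 3; 3 − 3 = 0
So 1532 = 987 + 377 + 144 + 21 + 3, with no two terms consecutive in the sequence.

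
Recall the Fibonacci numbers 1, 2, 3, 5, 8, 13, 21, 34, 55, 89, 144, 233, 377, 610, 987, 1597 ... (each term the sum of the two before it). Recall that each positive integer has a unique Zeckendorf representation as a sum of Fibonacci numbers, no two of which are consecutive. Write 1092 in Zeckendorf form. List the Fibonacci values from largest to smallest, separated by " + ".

Repeatedly subtract the largest Fibonacci number that fits:
1092: greatest Fibonacci not exceeding it is 987, leaving 105
105: greatest Fibonacci not exceeding it is 89, leaving 16
16: greatest Fibonacci not exceeding it is 13, leaving 3
3: greatest Fibonacci not exceeding it is 3, leaving 0
So 1092 = 987 + 89 + 13 + 3, with no two terms consecutive in the sequence.

987 + 89 + 13 + 3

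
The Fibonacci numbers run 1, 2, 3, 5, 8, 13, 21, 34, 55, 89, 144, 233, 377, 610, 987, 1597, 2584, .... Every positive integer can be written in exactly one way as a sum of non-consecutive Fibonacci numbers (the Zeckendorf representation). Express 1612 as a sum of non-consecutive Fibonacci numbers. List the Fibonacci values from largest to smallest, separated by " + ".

1597 + 13 + 2

largest Fibonacci ≤ 1612 is 1597; 1612 − 1597 = 15
largest Fibonacci ≤ 15 is 13; 15 − 13 = 2
largest Fibonacci ≤ 2 is 2; 2 − 2 = 0
So 1612 = 1597 + 13 + 2, with no two terms consecutive in the sequence.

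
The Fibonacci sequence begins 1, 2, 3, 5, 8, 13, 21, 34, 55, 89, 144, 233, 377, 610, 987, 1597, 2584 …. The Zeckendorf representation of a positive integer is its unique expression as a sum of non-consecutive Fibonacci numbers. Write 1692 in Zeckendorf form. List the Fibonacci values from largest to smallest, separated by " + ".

1692 − 1597 = 95
95 − 89 = 6
6 − 5 = 1
1 − 1 = 0
So 1692 = 1597 + 89 + 5 + 1, with no two terms consecutive in the sequence.

1597 + 89 + 5 + 1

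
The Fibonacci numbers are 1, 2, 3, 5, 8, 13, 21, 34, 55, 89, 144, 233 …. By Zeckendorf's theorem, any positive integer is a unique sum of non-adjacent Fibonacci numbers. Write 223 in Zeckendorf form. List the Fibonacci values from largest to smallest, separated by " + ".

223 − 144 = 79
79 − 55 = 24
24 − 21 = 3
3 − 3 = 0
So 223 = 144 + 55 + 21 + 3, with no two terms consecutive in the sequence.

144 + 55 + 21 + 3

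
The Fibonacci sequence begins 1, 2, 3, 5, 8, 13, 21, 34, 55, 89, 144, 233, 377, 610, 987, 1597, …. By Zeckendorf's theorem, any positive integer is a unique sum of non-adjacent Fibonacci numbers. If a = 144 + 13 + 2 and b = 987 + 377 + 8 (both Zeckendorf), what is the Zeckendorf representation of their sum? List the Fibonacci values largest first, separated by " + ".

987 + 377 + 144 + 21 + 2

The two numbers are 159 and 1372, so their sum is 1531.
subtract 987 from 1531: 544 remains
subtract 377 from 544: 167 remains
subtract 144 from 167: 23 remains
subtract 21 from 23: 2 remains
subtract 2 from 2: 0 remains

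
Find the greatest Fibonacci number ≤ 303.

233

233 ≤ 303 < 377, so the largest Fibonacci number not exceeding 303 is 233.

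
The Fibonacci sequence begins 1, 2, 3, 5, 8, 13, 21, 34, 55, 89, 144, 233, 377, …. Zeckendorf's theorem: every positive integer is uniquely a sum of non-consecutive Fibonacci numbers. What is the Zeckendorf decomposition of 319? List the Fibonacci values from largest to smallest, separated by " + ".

Repeatedly subtract the largest Fibonacci number that fits:
233 ≤ 319 < 377, so take 233; remainder 86
55 ≤ 86 < 89, so take 55; remainder 31
21 ≤ 31 < 34, so take 21; remainder 10
8 ≤ 10 < 13, so take 8; remainder 2
2 ≤ 2 < 3, so take 2; remainder 0
So 319 = 233 + 55 + 21 + 8 + 2, with no two terms consecutive in the sequence.

233 + 55 + 21 + 8 + 2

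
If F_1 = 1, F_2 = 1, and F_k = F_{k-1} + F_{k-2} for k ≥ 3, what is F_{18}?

2584

Iterating the recurrence up to F_{11} = 89 and F_{10} = 55:
F_{12} = F_{11} + F_{10} = 89 + 55 = 144
F_{13} = F_{12} + F_{11} = 144 + 89 = 233
F_{14} = F_{13} + F_{12} = 233 + 144 = 377
F_{15} = F_{14} + F_{13} = 377 + 233 = 610
F_{16} = F_{15} + F_{14} = 610 + 377 = 987
F_{17} = F_{16} + F_{15} = 987 + 610 = 1597
F_{18} = F_{17} + F_{16} = 1597 + 987 = 2584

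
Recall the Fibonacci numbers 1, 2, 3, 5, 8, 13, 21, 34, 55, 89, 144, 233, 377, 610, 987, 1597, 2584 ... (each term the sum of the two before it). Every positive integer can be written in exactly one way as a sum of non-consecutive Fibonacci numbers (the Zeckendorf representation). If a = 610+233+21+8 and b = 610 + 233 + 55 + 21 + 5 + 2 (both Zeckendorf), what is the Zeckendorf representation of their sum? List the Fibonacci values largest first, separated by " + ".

1597 + 144 + 55 + 2

The two numbers are 872 and 926, so their sum is 1798.
largest Fibonacci ≤ 1798 is 1597; 1798 − 1597 = 201
largest Fibonacci ≤ 201 is 144; 201 − 144 = 57
largest Fibonacci ≤ 57 is 55; 57 − 55 = 2
largest Fibonacci ≤ 2 is 2; 2 − 2 = 0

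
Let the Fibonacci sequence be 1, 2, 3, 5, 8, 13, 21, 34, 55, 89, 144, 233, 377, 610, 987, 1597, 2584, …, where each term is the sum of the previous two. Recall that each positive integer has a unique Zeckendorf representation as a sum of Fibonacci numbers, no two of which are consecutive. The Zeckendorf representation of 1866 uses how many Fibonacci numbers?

4

1866 − 1597 = 269
269 − 233 = 36
36 − 34 = 2
2 − 2 = 0
1866 = 1597 + 233 + 34 + 2, which has 4 terms.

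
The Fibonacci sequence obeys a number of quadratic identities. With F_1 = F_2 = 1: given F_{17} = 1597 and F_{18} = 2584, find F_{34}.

By the doubling identity F_{2k} = F_k(2F_{k+1} − F_k): F_{34} = 1597·(2·2584 − 1597) = 1597·3571 = 5702887.

5702887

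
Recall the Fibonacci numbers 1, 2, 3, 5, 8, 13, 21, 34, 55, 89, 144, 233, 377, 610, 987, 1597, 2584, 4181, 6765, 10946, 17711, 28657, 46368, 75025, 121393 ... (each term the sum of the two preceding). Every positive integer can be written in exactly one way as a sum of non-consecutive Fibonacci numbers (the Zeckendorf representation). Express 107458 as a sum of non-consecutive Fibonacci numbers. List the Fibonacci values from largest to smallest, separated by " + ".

75025 + 28657 + 2584 + 987 + 144 + 55 + 5 + 1

Repeatedly subtract the largest Fibonacci number that fits:
take 75025 (≤ 107458); 107458 − 75025 = 32433
take 28657 (≤ 32433); 32433 − 28657 = 3776
take 2584 (≤ 3776); 3776 − 2584 = 1192
take 987 (≤ 1192); 1192 − 987 = 205
take 144 (≤ 205); 205 − 144 = 61
take 55 (≤ 61); 61 − 55 = 6
take 5 (≤ 6); 6 − 5 = 1
take 1 (≤ 1); 1 − 1 = 0
So 107458 = 75025 + 28657 + 2584 + 987 + 144 + 55 + 5 + 1, with no two terms consecutive in the sequence.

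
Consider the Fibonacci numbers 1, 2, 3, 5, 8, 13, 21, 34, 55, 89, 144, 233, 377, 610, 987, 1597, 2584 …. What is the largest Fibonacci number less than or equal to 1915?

1597

1597 ≤ 1915 < 2584, so the largest Fibonacci number not exceeding 1915 is 1597.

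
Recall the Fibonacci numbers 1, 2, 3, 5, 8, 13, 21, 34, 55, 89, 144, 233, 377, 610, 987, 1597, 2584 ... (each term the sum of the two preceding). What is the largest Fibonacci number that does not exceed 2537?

1597

1597 ≤ 2537 < 2584, so the largest Fibonacci number not exceeding 2537 is 1597.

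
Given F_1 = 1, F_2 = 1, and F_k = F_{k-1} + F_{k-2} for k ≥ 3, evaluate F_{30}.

832040

Iterating the recurrence up to F_{25} = 75025 and F_{24} = 46368:
F_{26} = F_{25} + F_{24} = 75025 + 46368 = 121393
F_{27} = F_{26} + F_{25} = 121393 + 75025 = 196418
F_{28} = F_{27} + F_{26} = 196418 + 121393 = 317811
F_{29} = F_{28} + F_{27} = 317811 + 196418 = 514229
F_{30} = F_{29} + F_{28} = 514229 + 317811 = 832040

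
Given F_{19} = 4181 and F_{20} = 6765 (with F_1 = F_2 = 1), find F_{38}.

39088169

By the doubling identity F_{2k} = F_k(2F_{k+1} − F_k): F_{38} = 4181·(2·6765 − 4181) = 4181·9349 = 39088169.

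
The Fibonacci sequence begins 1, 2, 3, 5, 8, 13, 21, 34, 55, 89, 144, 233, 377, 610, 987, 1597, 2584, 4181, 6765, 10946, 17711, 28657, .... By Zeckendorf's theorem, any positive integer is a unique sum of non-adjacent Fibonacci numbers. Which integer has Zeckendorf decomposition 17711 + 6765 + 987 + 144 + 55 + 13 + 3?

25678

17711 + 6765 + 987 + 144 + 55 + 13 + 3 = 25678.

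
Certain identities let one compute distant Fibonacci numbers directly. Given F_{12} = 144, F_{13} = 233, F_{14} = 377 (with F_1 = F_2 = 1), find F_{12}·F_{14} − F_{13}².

-1

144·377 − 233² = 54288 − 54289 = -1. (Cassini's identity: F_{k−1}F_{k+1} − F_k² = (−1)^k.)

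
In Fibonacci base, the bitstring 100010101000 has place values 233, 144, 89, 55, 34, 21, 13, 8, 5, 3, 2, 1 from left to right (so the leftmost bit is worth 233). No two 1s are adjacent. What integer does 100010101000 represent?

Summing the place values of the 1 bits: 233 + 34 + 13 + 5 = 285.

285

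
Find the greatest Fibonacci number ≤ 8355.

6765 ≤ 8355 < 10946, so the largest Fibonacci number not exceeding 8355 is 6765.

6765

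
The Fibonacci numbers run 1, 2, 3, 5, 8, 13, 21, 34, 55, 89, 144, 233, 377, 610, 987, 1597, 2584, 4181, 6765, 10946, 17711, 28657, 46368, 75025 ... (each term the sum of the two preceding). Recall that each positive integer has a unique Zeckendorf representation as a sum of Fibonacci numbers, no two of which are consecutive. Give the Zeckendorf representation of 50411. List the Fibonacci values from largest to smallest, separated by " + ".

50411: greatest Fibonacci not exceeding it is 46368, leaving 4043
4043: greatest Fibonacci not exceeding it is 2584, leaving 1459
1459: greatest Fibonacci not exceeding it is 987, leaving 472
472: greatest Fibonacci not exceeding it is 377, leaving 95
95: greatest Fibonacci not exceeding it is 89, leaving 6
6: greatest Fibonacci not exceeding it is 5, leaving 1
1: greatest Fibonacci not exceeding it is 1, leaving 0
So 50411 = 46368 + 2584 + 987 + 377 + 89 + 5 + 1, with no two terms consecutive in the sequence.

46368 + 2584 + 987 + 377 + 89 + 5 + 1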